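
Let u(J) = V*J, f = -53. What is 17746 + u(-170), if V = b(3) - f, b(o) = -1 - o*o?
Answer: 10436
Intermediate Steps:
b(o) = -1 - o²
V = 43 (V = (-1 - 1*3²) - 1*(-53) = (-1 - 1*9) + 53 = (-1 - 9) + 53 = -10 + 53 = 43)
u(J) = 43*J
17746 + u(-170) = 17746 + 43*(-170) = 17746 - 7310 = 10436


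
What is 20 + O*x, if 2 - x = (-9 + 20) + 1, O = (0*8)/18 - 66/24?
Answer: 95/2 ≈ 47.500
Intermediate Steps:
O = -11/4 (O = 0*(1/18) - 66*1/24 = 0 - 11/4 = -11/4 ≈ -2.7500)
x = -10 (x = 2 - ((-9 + 20) + 1) = 2 - (11 + 1) = 2 - 1*12 = 2 - 12 = -10)
20 + O*x = 20 - 11/4*(-10) = 20 + 55/2 = 95/2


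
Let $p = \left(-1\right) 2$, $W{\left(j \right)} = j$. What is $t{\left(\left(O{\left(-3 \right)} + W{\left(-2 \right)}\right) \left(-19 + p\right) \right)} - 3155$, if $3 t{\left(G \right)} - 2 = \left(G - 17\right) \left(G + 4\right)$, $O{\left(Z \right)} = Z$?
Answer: $43$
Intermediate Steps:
$p = -2$
$t{\left(G \right)} = \frac{2}{3} + \frac{\left(-17 + G\right) \left(4 + G\right)}{3}$ ($t{\left(G \right)} = \frac{2}{3} + \frac{\left(G - 17\right) \left(G + 4\right)}{3} = \frac{2}{3} + \frac{\left(-17 + G\right) \left(4 + G\right)}{3}$)
$t{\left(\left(O{\left(-3 \right)} + W{\left(-2 \right)}\right) \left(-19 + p\right) \right)} - 3155 = \left(-22 - \frac{13 \left(-3 - 2\right) \left(-19 - 2\right)}{3} + \frac{\left(\left(-3 - 2\right) \left(-19 - 2\right)\right)^{2}}{3}\right) - 3155 = \left(-22 - \frac{13 \left(\left(-5\right) \left(-21\right)\right)}{3} + \frac{\left(\left(-5\right) \left(-21\right)\right)^{2}}{3}\right) - 3155 = \left(-22 - 455 + \frac{105^{2}}{3}\right) - 3155 = \left(-22 - 455 + \frac{1}{3} \cdot 11025\right) - 3155 = \left(-22 - 455 + 3675\right) - 3155 = 3198 - 3155 = 43$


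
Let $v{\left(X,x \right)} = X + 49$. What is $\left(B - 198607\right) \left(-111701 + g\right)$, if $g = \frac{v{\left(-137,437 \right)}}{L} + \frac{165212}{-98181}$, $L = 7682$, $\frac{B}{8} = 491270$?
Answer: $- \frac{17465559853691753209}{41901469} \approx -4.1682 \cdot 10^{11}$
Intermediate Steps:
$B = 3930160$ ($B = 8 \cdot 491270 = 3930160$)
$v{\left(X,x \right)} = 49 + X$
$g = - \frac{638899256}{377113221}$ ($g = \frac{49 - 137}{7682} + \frac{165212}{-98181} = \left(-88\right) \frac{1}{7682} + 165212 \left(- \frac{1}{98181}\right) = - \frac{44}{3841} - \frac{165212}{98181} = - \frac{638899256}{377113221} \approx -1.6942$)
$\left(B - 198607\right) \left(-111701 + g\right) = \left(3930160 - 198607\right) \left(-111701 - \frac{638899256}{377113221}\right) = 3731553 \left(- \frac{42124562798177}{377113221}\right) = - \frac{17465559853691753209}{41901469}$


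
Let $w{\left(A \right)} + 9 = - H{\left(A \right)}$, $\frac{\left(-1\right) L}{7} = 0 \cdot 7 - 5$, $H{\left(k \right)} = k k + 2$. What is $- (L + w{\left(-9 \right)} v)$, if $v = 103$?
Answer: $9441$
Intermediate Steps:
$H{\left(k \right)} = 2 + k^{2}$ ($H{\left(k \right)} = k^{2} + 2 = 2 + k^{2}$)
$L = 35$ ($L = - 7 \left(0 \cdot 7 - 5\right) = - 7 \left(0 - 5\right) = \left(-7\right) \left(-5\right) = 35$)
$w{\left(A \right)} = -11 - A^{2}$ ($w{\left(A \right)} = -9 - \left(2 + A^{2}\right) = -11 - A^{2}$)
$- (L + w{\left(-9 \right)} v) = - (35 + \left(-11 - \left(-9\right)^{2}\right) 103) = - (35 + \left(-11 - 81\right) 103) = - (35 - 9476) = \left(-1\right) \left(-9441\right) = 9441$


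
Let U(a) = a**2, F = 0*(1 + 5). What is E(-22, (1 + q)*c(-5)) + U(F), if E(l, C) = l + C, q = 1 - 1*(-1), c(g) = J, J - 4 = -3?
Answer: -19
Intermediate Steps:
J = 1 (J = 4 - 3 = 1)
c(g) = 1
F = 0 (F = 0*6 = 0)
q = 2 (q = 1 + 1 = 2)
E(l, C) = C + l
E(-22, (1 + q)*c(-5)) + U(F) = ((1 + 2)*1 - 22) + 0**2 = (3*1 - 22) + 0 = (3 - 22) + 0 = -19 + 0 = -19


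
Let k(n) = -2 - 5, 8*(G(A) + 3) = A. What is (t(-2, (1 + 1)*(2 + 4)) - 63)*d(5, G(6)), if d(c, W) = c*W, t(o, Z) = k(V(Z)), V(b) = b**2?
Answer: 1575/2 ≈ 787.50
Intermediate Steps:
G(A) = -3 + A/8
k(n) = -7
t(o, Z) = -7
d(c, W) = W*c
(t(-2, (1 + 1)*(2 + 4)) - 63)*d(5, G(6)) = (-7 - 63)*((-3 + (1/8)*6)*5) = -70*(-3 + 3/4)*5 = -(-315)*5/2 = -70*(-45/4) = 1575/2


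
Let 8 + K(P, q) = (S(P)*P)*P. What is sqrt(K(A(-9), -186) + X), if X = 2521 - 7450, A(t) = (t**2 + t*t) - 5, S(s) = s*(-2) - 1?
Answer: 2*I*sqrt(1942343) ≈ 2787.4*I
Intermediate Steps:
S(s) = -1 - 2*s (S(s) = -2*s - 1 = -1 - 2*s)
A(t) = -5 + 2*t**2 (A(t) = (t**2 + t**2) - 5 = 2*t**2 - 5 = -5 + 2*t**2)
K(P, q) = -8 + P**2*(-1 - 2*P) (K(P, q) = -8 + ((-1 - 2*P)*P)*P = -8 + (P*(-1 - 2*P))*P = -8 + P**2*(-1 - 2*P))
X = -4929
sqrt(K(A(-9), -186) + X) = sqrt((-8 - (-5 + 2*(-9)**2)**2*(1 + 2*(-5 + 2*(-9)**2))) - 4929) = sqrt((-8 - (-5 + 2*81)**2*(1 + 2*(-5 + 2*81))) - 4929) = sqrt((-8 - (-5 + 162)**2*(1 + 2*(-5 + 162))) - 4929) = sqrt((-8 - 1*157**2*(1 + 2*157)) - 4929) = sqrt((-8 - 1*24649*(1 + 314)) - 4929) = sqrt((-8 - 1*24649*315) - 4929) = sqrt((-8 - 7764435) - 4929) = sqrt(-7764443 - 4929) = sqrt(-7769372) = 2*I*sqrt(1942343)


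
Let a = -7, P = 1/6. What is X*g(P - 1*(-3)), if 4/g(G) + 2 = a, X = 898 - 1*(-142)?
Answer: -4160/9 ≈ -462.22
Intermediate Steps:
X = 1040 (X = 898 + 142 = 1040)
P = 1/6 ≈ 0.16667
g(G) = -4/9 (g(G) = 4/(-2 - 7) = 4/(-9) = 4*(-1/9) = -4/9)
X*g(P - 1*(-3)) = 1040*(-4/9) = -4160/9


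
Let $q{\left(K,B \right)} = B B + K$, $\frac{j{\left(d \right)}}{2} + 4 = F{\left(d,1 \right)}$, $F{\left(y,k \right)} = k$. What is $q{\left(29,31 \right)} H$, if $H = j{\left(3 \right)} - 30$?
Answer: $-35640$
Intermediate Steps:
$j{\left(d \right)} = -6$ ($j{\left(d \right)} = -8 + 2 \cdot 1 = -8 + 2 = -6$)
$q{\left(K,B \right)} = K + B^{2}$ ($q{\left(K,B \right)} = B^{2} + K = K + B^{2}$)
$H = -36$ ($H = -6 - 30 = -36$)
$q{\left(29,31 \right)} H = \left(29 + 31^{2}\right) \left(-36\right) = \left(29 + 961\right) \left(-36\right) = 990 \left(-36\right) = -35640$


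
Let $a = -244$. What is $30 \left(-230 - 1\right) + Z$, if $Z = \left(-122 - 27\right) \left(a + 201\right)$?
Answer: $-523$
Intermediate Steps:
$Z = 6407$ ($Z = \left(-122 - 27\right) \left(-244 + 201\right) = \left(-149\right) \left(-43\right) = 6407$)
$30 \left(-230 - 1\right) + Z = 30 \left(-230 - 1\right) + 6407 = 30 \left(-231\right) + 6407 = -6930 + 6407 = -523$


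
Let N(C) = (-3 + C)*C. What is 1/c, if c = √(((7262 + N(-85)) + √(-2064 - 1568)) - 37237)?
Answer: (-22495 + 4*I*√227)^(-½) ≈ 8.931e-6 - 0.0066674*I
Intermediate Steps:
N(C) = C*(-3 + C)
c = √(-22495 + 4*I*√227) (c = √(((7262 - 85*(-3 - 85)) + √(-2064 - 1568)) - 37237) = √(((7262 - 85*(-88)) + √(-3632)) - 37237) = √(((7262 + 7480) + 4*I*√227) - 37237) = √((14742 + 4*I*√227) - 37237) = √(-22495 + 4*I*√227) ≈ 0.201 + 149.98*I)
1/c = 1/(√(-22495 + 4*I*√227)) = (-22495 + 4*I*√227)^(-½)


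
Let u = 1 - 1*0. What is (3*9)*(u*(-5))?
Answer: -135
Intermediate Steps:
u = 1 (u = 1 + 0 = 1)
(3*9)*(u*(-5)) = (3*9)*(1*(-5)) = 27*(-5) = -135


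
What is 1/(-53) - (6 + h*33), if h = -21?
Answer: 36410/53 ≈ 686.98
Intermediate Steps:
1/(-53) - (6 + h*33) = 1/(-53) - (6 - 21*33) = -1/53 - (6 - 693) = -1/53 - 1*(-687) = -1/53 + 687 = 36410/53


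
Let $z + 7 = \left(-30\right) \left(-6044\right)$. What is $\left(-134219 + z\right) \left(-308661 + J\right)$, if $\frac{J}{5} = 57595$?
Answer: $-974186484$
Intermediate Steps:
$z = 181313$ ($z = -7 - -181320 = -7 + 181320 = 181313$)
$J = 287975$ ($J = 5 \cdot 57595 = 287975$)
$\left(-134219 + z\right) \left(-308661 + J\right) = \left(-134219 + 181313\right) \left(-308661 + 287975\right) = 47094 \left(-20686\right) = -974186484$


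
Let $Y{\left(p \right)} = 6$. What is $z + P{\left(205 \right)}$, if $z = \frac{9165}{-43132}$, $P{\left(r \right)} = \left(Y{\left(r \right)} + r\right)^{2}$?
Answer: $\frac{1920270607}{43132} \approx 44521.0$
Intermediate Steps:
$P{\left(r \right)} = \left(6 + r\right)^{2}$
$z = - \frac{9165}{43132}$ ($z = 9165 \left(- \frac{1}{43132}\right) = - \frac{9165}{43132} \approx -0.21249$)
$z + P{\left(205 \right)} = - \frac{9165}{43132} + \left(6 + 205\right)^{2} = - \frac{9165}{43132} + 211^{2} = - \frac{9165}{43132} + 44521 = \frac{1920270607}{43132}$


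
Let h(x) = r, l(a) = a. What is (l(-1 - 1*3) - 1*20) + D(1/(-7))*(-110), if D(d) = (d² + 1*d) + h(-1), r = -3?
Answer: 15654/49 ≈ 319.47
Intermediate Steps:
h(x) = -3
D(d) = -3 + d + d² (D(d) = (d² + 1*d) - 3 = (d² + d) - 3 = (d + d²) - 3 = -3 + d + d²)
(l(-1 - 1*3) - 1*20) + D(1/(-7))*(-110) = ((-1 - 1*3) - 1*20) + (-3 + 1/(-7) + (1/(-7))²)*(-110) = ((-1 - 3) - 20) + (-3 - ⅐ + (-⅐)²)*(-110) = (-4 - 20) + (-3 - ⅐ + 1/49)*(-110) = -24 - 153/49*(-110) = -24 + 16830/49 = 15654/49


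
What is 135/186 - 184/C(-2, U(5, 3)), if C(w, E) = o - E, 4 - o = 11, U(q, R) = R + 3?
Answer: 11993/806 ≈ 14.880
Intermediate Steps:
U(q, R) = 3 + R
o = -7 (o = 4 - 1*11 = 4 - 11 = -7)
C(w, E) = -7 - E
135/186 - 184/C(-2, U(5, 3)) = 135/186 - 184/(-7 - (3 + 3)) = 135*(1/186) - 184/(-7 - 1*6) = 45/62 - 184/(-7 - 6) = 45/62 - 184/(-13) = 45/62 - 184*(-1/13) = 45/62 + 184/13 = 11993/806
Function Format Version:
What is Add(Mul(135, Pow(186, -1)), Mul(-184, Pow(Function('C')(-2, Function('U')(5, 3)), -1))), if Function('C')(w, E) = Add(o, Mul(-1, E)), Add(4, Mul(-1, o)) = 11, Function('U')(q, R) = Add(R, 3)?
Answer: Rational(11993, 806) ≈ 14.880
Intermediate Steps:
Function('U')(q, R) = Add(3, R)
o = -7 (o = Add(4, Mul(-1, 11)) = Add(4, -11) = -7)
Function('C')(w, E) = Add(-7, Mul(-1, E))
Add(Mul(135, Pow(186, -1)), Mul(-184, Pow(Function('C')(-2, Function('U')(5, 3)), -1))) = Add(Mul(135, Pow(186, -1)), Mul(-184, Pow(Add(-7, Mul(-1, Add(3, 3))), -1))) = Add(Mul(135, Rational(1, 186)), Mul(-184, Pow(Add(-7, Mul(-1, 6)), -1))) = Add(Rational(45, 62), Mul(-184, Pow(Add(-7, -6), -1))) = Add(Rational(45, 62), Mul(-184, Pow(-13, -1))) = Add(Rational(45, 62), Mul(-184, Rational(-1, 13))) = Add(Rational(45, 62), Rational(184, 13)) = Rational(11993, 806)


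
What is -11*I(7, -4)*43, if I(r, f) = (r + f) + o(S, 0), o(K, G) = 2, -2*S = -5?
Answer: -2365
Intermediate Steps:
S = 5/2 (S = -½*(-5) = 5/2 ≈ 2.5000)
I(r, f) = 2 + f + r (I(r, f) = (r + f) + 2 = (f + r) + 2 = 2 + f + r)
-11*I(7, -4)*43 = -11*(2 - 4 + 7)*43 = -11*5*43 = -55*43 = -2365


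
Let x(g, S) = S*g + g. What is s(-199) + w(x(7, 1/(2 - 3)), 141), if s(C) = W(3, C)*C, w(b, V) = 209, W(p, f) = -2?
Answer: 607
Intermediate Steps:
x(g, S) = g + S*g
s(C) = -2*C
s(-199) + w(x(7, 1/(2 - 3)), 141) = -2*(-199) + 209 = 398 + 209 = 607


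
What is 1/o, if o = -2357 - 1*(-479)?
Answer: -1/1878 ≈ -0.00053248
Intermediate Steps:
o = -1878 (o = -2357 + 479 = -1878)
1/o = 1/(-1878) = -1/1878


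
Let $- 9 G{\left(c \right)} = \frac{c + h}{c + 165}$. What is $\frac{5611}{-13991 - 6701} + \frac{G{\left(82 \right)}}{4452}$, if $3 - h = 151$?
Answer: $- \frac{661066151}{2437910748} \approx -0.27116$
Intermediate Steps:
$h = -148$ ($h = 3 - 151 = -148$)
$G{\left(c \right)} = - \frac{-148 + c}{9 \left(165 + c\right)}$ ($G{\left(c \right)} = - \frac{\left(c - 148\right) \frac{1}{c + 165}}{9} = - \frac{\left(-148 + c\right) \frac{1}{165 + c}}{9} = - \frac{\frac{1}{165 + c} \left(-148 + c\right)}{9} = - \frac{-148 + c}{9 \left(165 + c\right)}$)
$\frac{5611}{-13991 - 6701} + \frac{G{\left(82 \right)}}{4452} = \frac{5611}{-13991 - 6701} + \frac{\frac{1}{9} \frac{1}{165 + 82} \left(148 - 82\right)}{4452} = \frac{5611}{-13991 - 6701} + \frac{148 - 82}{9 \cdot 247} \cdot \frac{1}{4452} = \frac{5611}{-20692} + \frac{1}{9} \cdot \frac{1}{247} \cdot 66 \cdot \frac{1}{4452} = 5611 \left(- \frac{1}{20692}\right) + \frac{22}{741} \cdot \frac{1}{4452} = - \frac{5611}{20692} + \frac{11}{1649466} = - \frac{661066151}{2437910748}$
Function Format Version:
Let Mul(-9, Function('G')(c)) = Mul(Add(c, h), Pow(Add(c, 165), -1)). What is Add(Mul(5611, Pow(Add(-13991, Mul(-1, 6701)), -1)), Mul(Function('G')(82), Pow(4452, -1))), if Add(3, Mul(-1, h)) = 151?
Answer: Rational(-661066151, 2437910748) ≈ -0.27116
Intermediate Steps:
h = -148 (h = Add(3, Mul(-1, 151)) = Add(3, -151) = -148)
Function('G')(c) = Mul(Rational(-1, 9), Pow(Add(165, c), -1), Add(-148, c)) (Function('G')(c) = Mul(Rational(-1, 9), Mul(Add(c, -148), Pow(Add(c, 165), -1))) = Mul(Rational(-1, 9), Mul(Add(-148, c), Pow(Add(165, c), -1))) = Mul(Rational(-1, 9), Mul(Pow(Add(165, c), -1), Add(-148, c))) = Mul(Rational(-1, 9), Pow(Add(165, c), -1), Add(-148, c)))
Add(Mul(5611, Pow(Add(-13991, Mul(-1, 6701)), -1)), Mul(Function('G')(82), Pow(4452, -1))) = Add(Mul(5611, Pow(Add(-13991, Mul(-1, 6701)), -1)), Mul(Mul(Rational(1, 9), Pow(Add(165, 82), -1), Add(148, Mul(-1, 82))), Pow(4452, -1))) = Add(Mul(5611, Pow(Add(-13991, -6701), -1)), Mul(Mul(Rational(1, 9), Pow(247, -1), Add(148, -82)), Rational(1, 4452))) = Add(Mul(5611, Pow(-20692, -1)), Mul(Mul(Rational(1, 9), Rational(1, 247), 66), Rational(1, 4452))) = Add(Mul(5611, Rational(-1, 20692)), Mul(Rational(22, 741), Rational(1, 4452))) = Add(Rational(-5611, 20692), Rational(11, 1649466)) = Rational(-661066151, 2437910748)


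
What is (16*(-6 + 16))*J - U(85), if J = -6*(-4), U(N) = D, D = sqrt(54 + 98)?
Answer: 3840 - 2*sqrt(38) ≈ 3827.7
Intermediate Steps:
D = 2*sqrt(38) (D = sqrt(152) = 2*sqrt(38) ≈ 12.329)
U(N) = 2*sqrt(38)
J = 24
(16*(-6 + 16))*J - U(85) = (16*(-6 + 16))*24 - 2*sqrt(38) = (16*10)*24 - 2*sqrt(38) = 160*24 - 2*sqrt(38) = 3840 - 2*sqrt(38)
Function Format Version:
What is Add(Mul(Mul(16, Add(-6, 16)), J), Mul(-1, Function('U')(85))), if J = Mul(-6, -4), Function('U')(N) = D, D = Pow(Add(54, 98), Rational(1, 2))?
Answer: Add(3840, Mul(-2, Pow(38, Rational(1, 2)))) ≈ 3827.7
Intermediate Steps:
D = Mul(2, Pow(38, Rational(1, 2))) (D = Pow(152, Rational(1, 2)) = Mul(2, Pow(38, Rational(1, 2))) ≈ 12.329)
Function('U')(N) = Mul(2, Pow(38, Rational(1, 2)))
J = 24
Add(Mul(Mul(16, Add(-6, 16)), J), Mul(-1, Function('U')(85))) = Add(Mul(Mul(16, Add(-6, 16)), 24), Mul(-1, Mul(2, Pow(38, Rational(1, 2))))) = Add(Mul(Mul(16, 10), 24), Mul(-2, Pow(38, Rational(1, 2)))) = Add(Mul(160, 24), Mul(-2, Pow(38, Rational(1, 2)))) = Add(3840, Mul(-2, Pow(38, Rational(1, 2))))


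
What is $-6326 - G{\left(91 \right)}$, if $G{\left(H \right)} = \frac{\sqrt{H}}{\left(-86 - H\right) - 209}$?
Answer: $-6326 + \frac{\sqrt{91}}{386} \approx -6326.0$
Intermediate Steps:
$G{\left(H \right)} = \frac{\sqrt{H}}{-295 - H}$
$-6326 - G{\left(91 \right)} = -6326 - - \frac{\sqrt{91}}{295 + 91} = -6326 - - \frac{\sqrt{91}}{386} = -6326 + \frac{\sqrt{91}}{386}$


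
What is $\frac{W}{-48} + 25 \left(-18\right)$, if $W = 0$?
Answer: $-450$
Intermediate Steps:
$\frac{W}{-48} + 25 \left(-18\right) = \frac{0}{-48} + 25 \left(-18\right) = 0 \left(- \frac{1}{48}\right) - 450 = 0 - 450 = -450$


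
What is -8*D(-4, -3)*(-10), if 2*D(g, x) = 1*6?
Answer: 240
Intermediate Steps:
D(g, x) = 3 (D(g, x) = (1*6)/2 = (½)*6 = 3)
-8*D(-4, -3)*(-10) = -8*3*(-10) = -24*(-10) = 240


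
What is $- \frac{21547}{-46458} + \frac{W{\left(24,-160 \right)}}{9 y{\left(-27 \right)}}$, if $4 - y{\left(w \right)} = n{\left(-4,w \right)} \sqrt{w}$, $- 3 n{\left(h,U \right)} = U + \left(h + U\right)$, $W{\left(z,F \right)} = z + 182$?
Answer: $\frac{1914229}{4048254} + \frac{2987 i \sqrt{3}}{22743} \approx 0.47285 + 0.22748 i$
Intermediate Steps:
$W{\left(z,F \right)} = 182 + z$
$n{\left(h,U \right)} = - \frac{2 U}{3} - \frac{h}{3}$ ($n{\left(h,U \right)} = - \frac{U + \left(h + U\right)}{3} = - \frac{U + \left(U + h\right)}{3} = - \frac{h + 2 U}{3} = - \frac{2 U}{3} - \frac{h}{3}$)
$y{\left(w \right)} = 4 - \sqrt{w} \left(\frac{4}{3} - \frac{2 w}{3}\right)$ ($y{\left(w \right)} = 4 - \left(- \frac{2 w}{3} - - \frac{4}{3}\right) \sqrt{w} = 4 - \left(- \frac{2 w}{3} + \frac{4}{3}\right) \sqrt{w} = 4 - \left(\frac{4}{3} - \frac{2 w}{3}\right) \sqrt{w} = 4 - \sqrt{w} \left(\frac{4}{3} - \frac{2 w}{3}\right)$)
$- \frac{21547}{-46458} + \frac{W{\left(24,-160 \right)}}{9 y{\left(-27 \right)}} = - \frac{21547}{-46458} + \frac{182 + 24}{9 \left(4 + \frac{2 \sqrt{-27} \left(-2 - 27\right)}{3}\right)} = \left(-21547\right) \left(- \frac{1}{46458}\right) + \frac{206}{9 \left(4 + \frac{2}{3} \cdot 3 i \sqrt{3} \left(-29\right)\right)} = \frac{743}{1602} + \frac{206}{9 \left(4 - 58 i \sqrt{3}\right)} = \frac{743}{1602} + \frac{206}{36 - 522 i \sqrt{3}}$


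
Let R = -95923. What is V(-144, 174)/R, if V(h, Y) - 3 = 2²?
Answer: -7/95923 ≈ -7.2975e-5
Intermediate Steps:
V(h, Y) = 7 (V(h, Y) = 3 + 2² = 3 + 4 = 7)
V(-144, 174)/R = 7/(-95923) = 7*(-1/95923) = -7/95923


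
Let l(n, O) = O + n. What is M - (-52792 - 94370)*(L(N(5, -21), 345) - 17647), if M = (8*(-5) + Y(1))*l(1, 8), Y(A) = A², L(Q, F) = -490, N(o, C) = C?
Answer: -2669077545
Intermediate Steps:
M = -351 (M = (8*(-5) + 1²)*(8 + 1) = (-40 + 1)*9 = -39*9 = -351)
M - (-52792 - 94370)*(L(N(5, -21), 345) - 17647) = -351 - (-52792 - 94370)*(-490 - 17647) = -351 - (-147162)*(-18137) = -351 - 1*2669077194 = -351 - 2669077194 = -2669077545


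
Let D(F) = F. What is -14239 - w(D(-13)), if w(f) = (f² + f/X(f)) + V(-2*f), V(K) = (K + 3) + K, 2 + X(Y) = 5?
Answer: -43376/3 ≈ -14459.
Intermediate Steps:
X(Y) = 3 (X(Y) = -2 + 5 = 3)
V(K) = 3 + 2*K (V(K) = (3 + K) + K = 3 + 2*K)
w(f) = 3 + f² - 11*f/3 (w(f) = (f² + f/3) + (3 + 2*(-2*f)) = (f² + f/3) + (3 - 4*f) = 3 + f² - 11*f/3)
-14239 - w(D(-13)) = -14239 - (3 + (-13)² - 11/3*(-13)) = -14239 - (3 + 169 + 143/3) = -14239 - 1*659/3 = -14239 - 659/3 = -43376/3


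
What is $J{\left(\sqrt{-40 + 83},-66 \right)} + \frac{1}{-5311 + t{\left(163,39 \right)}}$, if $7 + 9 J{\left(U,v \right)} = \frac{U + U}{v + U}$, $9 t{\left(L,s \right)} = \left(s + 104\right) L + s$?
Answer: $- \frac{740652280}{949114467} - \frac{44 \sqrt{43}}{12939} \approx -0.80266$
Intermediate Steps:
$t{\left(L,s \right)} = \frac{s}{9} + \frac{L \left(104 + s\right)}{9}$ ($t{\left(L,s \right)} = \frac{\left(s + 104\right) L + s}{9} = \frac{\left(104 + s\right) L + s}{9} = \frac{L \left(104 + s\right) + s}{9} = \frac{s + L \left(104 + s\right)}{9} = \frac{s}{9} + \frac{L \left(104 + s\right)}{9}$)
$J{\left(U,v \right)} = - \frac{7}{9} + \frac{2 U}{9 \left(U + v\right)}$ ($J{\left(U,v \right)} = - \frac{7}{9} + \frac{\left(U + U\right) \frac{1}{v + U}}{9} = - \frac{7}{9} + \frac{2 U \frac{1}{U + v}}{9} = - \frac{7}{9} + \frac{2 U}{9 \left(U + v\right)}$)
$J{\left(\sqrt{-40 + 83},-66 \right)} + \frac{1}{-5311 + t{\left(163,39 \right)}} = \frac{\left(-7\right) \left(-66\right) - 5 \sqrt{-40 + 83}}{9 \left(\sqrt{-40 + 83} - 66\right)} + \frac{1}{-5311 + \left(\frac{1}{9} \cdot 39 + \frac{104}{9} \cdot 163 + \frac{1}{9} \cdot 163 \cdot 39\right)} = \frac{462 - 5 \sqrt{43}}{9 \left(\sqrt{43} - 66\right)} + \frac{1}{-5311 + \left(\frac{13}{3} + \frac{16952}{9} + \frac{2119}{3}\right)} = \frac{462 - 5 \sqrt{43}}{9 \left(-66 + \sqrt{43}\right)} + \frac{1}{-5311 + \frac{23348}{9}} = \frac{462 - 5 \sqrt{43}}{9 \left(-66 + \sqrt{43}\right)} + \frac{1}{- \frac{24451}{9}} = \frac{462 - 5 \sqrt{43}}{9 \left(-66 + \sqrt{43}\right)} - \frac{9}{24451} = - \frac{9}{24451} + \frac{462 - 5 \sqrt{43}}{9 \left(-66 + \sqrt{43}\right)}$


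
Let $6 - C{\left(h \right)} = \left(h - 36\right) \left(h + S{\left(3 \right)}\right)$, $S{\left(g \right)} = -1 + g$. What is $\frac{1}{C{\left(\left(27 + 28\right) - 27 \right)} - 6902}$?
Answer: $- \frac{1}{6656} \approx -0.00015024$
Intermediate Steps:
$C{\left(h \right)} = 6 - \left(-36 + h\right) \left(2 + h\right)$ ($C{\left(h \right)} = 6 - \left(h - 36\right) \left(h + \left(-1 + 3\right)\right) = 6 - \left(-36 + h\right) \left(h + 2\right) = 6 - \left(-36 + h\right) \left(2 + h\right)$)
$\frac{1}{C{\left(\left(27 + 28\right) - 27 \right)} - 6902} = \frac{1}{\left(78 - \left(\left(27 + 28\right) - 27\right)^{2} + 34 \left(\left(27 + 28\right) - 27\right)\right) - 6902} = \frac{1}{\left(78 - \left(55 - 27\right)^{2} + 34 \left(55 - 27\right)\right) - 6902} = \frac{1}{\left(78 - 28^{2} + 34 \cdot 28\right) - 6902} = \frac{1}{\left(78 - 784 + 952\right) - 6902} = \frac{1}{246 - 6902} = \frac{1}{-6656} = - \frac{1}{6656}$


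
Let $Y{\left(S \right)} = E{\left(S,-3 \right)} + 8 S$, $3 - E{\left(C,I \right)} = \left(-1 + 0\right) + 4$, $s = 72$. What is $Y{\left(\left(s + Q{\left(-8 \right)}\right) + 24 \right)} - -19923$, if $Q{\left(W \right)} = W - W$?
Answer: $20691$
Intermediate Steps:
$Q{\left(W \right)} = 0$
$E{\left(C,I \right)} = 0$ ($E{\left(C,I \right)} = 3 - \left(\left(-1 + 0\right) + 4\right) = 3 - \left(-1 + 4\right) = 3 - 3 = 0$)
$Y{\left(S \right)} = 8 S$ ($Y{\left(S \right)} = 0 + 8 S = 8 S$)
$Y{\left(\left(s + Q{\left(-8 \right)}\right) + 24 \right)} - -19923 = 8 \left(\left(72 + 0\right) + 24\right) - -19923 = 8 \left(72 + 24\right) + 19923 = 8 \cdot 96 + 19923 = 768 + 19923 = 20691$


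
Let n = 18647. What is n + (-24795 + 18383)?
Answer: 12235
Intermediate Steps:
n + (-24795 + 18383) = 18647 + (-24795 + 18383) = 18647 - 6412 = 12235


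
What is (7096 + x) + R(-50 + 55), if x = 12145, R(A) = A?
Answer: 19246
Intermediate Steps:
(7096 + x) + R(-50 + 55) = (7096 + 12145) + (-50 + 55) = 19241 + 5 = 19246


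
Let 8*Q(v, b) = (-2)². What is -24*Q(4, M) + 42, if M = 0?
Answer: 30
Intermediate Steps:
Q(v, b) = ½ (Q(v, b) = (⅛)*(-2)² = (⅛)*4 = ½)
-24*Q(4, M) + 42 = -24*½ + 42 = -12 + 42 = 30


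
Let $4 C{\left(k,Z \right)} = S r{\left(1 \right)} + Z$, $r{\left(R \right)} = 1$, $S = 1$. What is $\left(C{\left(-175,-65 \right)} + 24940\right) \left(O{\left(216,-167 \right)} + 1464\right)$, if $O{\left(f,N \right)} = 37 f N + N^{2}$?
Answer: $-32533571364$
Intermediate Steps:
$O{\left(f,N \right)} = N^{2} + 37 N f$ ($O{\left(f,N \right)} = 37 N f + N^{2} = N^{2} + 37 N f$)
$C{\left(k,Z \right)} = \frac{1}{4} + \frac{Z}{4}$ ($C{\left(k,Z \right)} = \frac{1 \cdot 1 + Z}{4} = \frac{1 + Z}{4} = \frac{1}{4} + \frac{Z}{4}$)
$\left(C{\left(-175,-65 \right)} + 24940\right) \left(O{\left(216,-167 \right)} + 1464\right) = \left(\left(\frac{1}{4} + \frac{1}{4} \left(-65\right)\right) + 24940\right) \left(- 167 \left(-167 + 37 \cdot 216\right) + 1464\right) = \left(\left(\frac{1}{4} - \frac{65}{4}\right) + 24940\right) \left(- 167 \left(-167 + 7992\right) + 1464\right) = \left(-16 + 24940\right) \left(\left(-167\right) 7825 + 1464\right) = 24924 \left(-1306775 + 1464\right) = 24924 \left(-1305311\right) = -32533571364$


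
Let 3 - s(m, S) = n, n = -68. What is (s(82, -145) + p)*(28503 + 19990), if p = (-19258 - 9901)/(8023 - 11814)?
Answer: 14466431760/3791 ≈ 3.8160e+6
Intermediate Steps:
s(m, S) = 71 (s(m, S) = 3 - 1*(-68) = 3 + 68 = 71)
p = 29159/3791 (p = -29159/(-3791) = -29159*(-1/3791) = 29159/3791 ≈ 7.6916)
(s(82, -145) + p)*(28503 + 19990) = (71 + 29159/3791)*(28503 + 19990) = (298320/3791)*48493 = 14466431760/3791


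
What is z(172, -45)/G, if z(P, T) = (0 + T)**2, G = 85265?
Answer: 405/17053 ≈ 0.023749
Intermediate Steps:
z(P, T) = T**2
z(172, -45)/G = (-45)**2/85265 = 2025*(1/85265) = 405/17053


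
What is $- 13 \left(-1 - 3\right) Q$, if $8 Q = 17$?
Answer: $\frac{221}{2} \approx 110.5$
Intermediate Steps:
$Q = \frac{17}{8}$ ($Q = \frac{1}{8} \cdot 17 = \frac{17}{8} \approx 2.125$)
$- 13 \left(-1 - 3\right) Q = - 13 \left(-1 - 3\right) \frac{17}{8} = \left(-13\right) \left(-4\right) \frac{17}{8} = 52 \cdot \frac{17}{8} = \frac{221}{2}$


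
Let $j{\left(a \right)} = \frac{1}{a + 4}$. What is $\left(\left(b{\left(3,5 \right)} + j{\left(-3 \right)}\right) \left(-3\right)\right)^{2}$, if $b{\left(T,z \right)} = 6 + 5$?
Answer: $1296$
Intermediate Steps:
$j{\left(a \right)} = \frac{1}{4 + a}$
$b{\left(T,z \right)} = 11$
$\left(\left(b{\left(3,5 \right)} + j{\left(-3 \right)}\right) \left(-3\right)\right)^{2} = \left(\left(11 + \frac{1}{4 - 3}\right) \left(-3\right)\right)^{2} = \left(\left(11 + 1^{-1}\right) \left(-3\right)\right)^{2} = \left(\left(11 + 1\right) \left(-3\right)\right)^{2} = \left(12 \left(-3\right)\right)^{2} = \left(-36\right)^{2} = 1296$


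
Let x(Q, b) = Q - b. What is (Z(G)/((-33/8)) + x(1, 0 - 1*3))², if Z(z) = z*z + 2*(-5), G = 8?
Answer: 10000/121 ≈ 82.645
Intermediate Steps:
Z(z) = -10 + z² (Z(z) = z² - 10 = -10 + z²)
(Z(G)/((-33/8)) + x(1, 0 - 1*3))² = ((-10 + 8²)/((-33/8)) + (1 - (0 - 1*3)))² = ((-10 + 64)/((-33*⅛)) + (1 - (0 - 3)))² = (54/(-33/8) + (1 - 1*(-3)))² = (54*(-8/33) + (1 + 3))² = (-144/11 + 4)² = (-100/11)² = 10000/121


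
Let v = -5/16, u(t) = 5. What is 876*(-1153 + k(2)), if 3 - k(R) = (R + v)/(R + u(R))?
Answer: -28213113/28 ≈ -1.0076e+6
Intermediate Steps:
v = -5/16 (v = -5*1/16 = -5/16 ≈ -0.31250)
k(R) = 3 - (-5/16 + R)/(5 + R) (k(R) = 3 - (R - 5/16)/(R + 5) = 3 - (-5/16 + R)/(5 + R))
876*(-1153 + k(2)) = 876*(-1153 + (245 + 32*2)/(16*(5 + 2))) = 876*(-1153 + (1/16)*(245 + 64)/7) = 876*(-1153 + (1/16)*(⅐)*309) = 876*(-1153 + 309/112) = 876*(-128827/112) = -28213113/28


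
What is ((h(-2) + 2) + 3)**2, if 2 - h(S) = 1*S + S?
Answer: 121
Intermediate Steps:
h(S) = 2 - 2*S (h(S) = 2 - (1*S + S) = 2 - (S + S) = 2 - 2*S)
((h(-2) + 2) + 3)**2 = (((2 - 2*(-2)) + 2) + 3)**2 = (((2 + 4) + 2) + 3)**2 = ((6 + 2) + 3)**2 = (8 + 3)**2 = 11**2 = 121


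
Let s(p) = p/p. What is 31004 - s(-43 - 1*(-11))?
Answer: 31003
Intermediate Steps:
s(p) = 1
31004 - s(-43 - 1*(-11)) = 31004 - 1*1 = 31004 - 1 = 31003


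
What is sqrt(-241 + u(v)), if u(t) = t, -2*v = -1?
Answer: I*sqrt(962)/2 ≈ 15.508*I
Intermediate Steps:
v = 1/2 (v = -1/2*(-1) = 1/2 ≈ 0.50000)
sqrt(-241 + u(v)) = sqrt(-241 + 1/2) = sqrt(-481/2) = I*sqrt(962)/2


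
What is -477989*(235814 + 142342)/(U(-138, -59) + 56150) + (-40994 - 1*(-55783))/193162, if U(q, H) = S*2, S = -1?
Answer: -2909573515215103/903804998 ≈ -3.2192e+6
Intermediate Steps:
U(q, H) = -2 (U(q, H) = -1*2 = -2)
-477989*(235814 + 142342)/(U(-138, -59) + 56150) + (-40994 - 1*(-55783))/193162 = -477989*(235814 + 142342)/(-2 + 56150) + (-40994 - 1*(-55783))/193162 = -477989/(56148/378156) + (-40994 + 55783)*(1/193162) = -477989/(56148*(1/378156)) + 14789*(1/193162) = -477989/4679/31513 + 14789/193162 = -477989*31513/4679 + 14789/193162 = -15062867357/4679 + 14789/193162 = -2909573515215103/903804998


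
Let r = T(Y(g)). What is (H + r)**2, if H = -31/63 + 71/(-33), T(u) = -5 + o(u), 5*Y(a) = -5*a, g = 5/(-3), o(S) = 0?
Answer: 28058209/480249 ≈ 58.424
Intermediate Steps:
g = -5/3 (g = 5*(-1/3) = -5/3 ≈ -1.6667)
Y(a) = -a (Y(a) = (-5*a)/5 = -a)
T(u) = -5 (T(u) = -5 + 0 = -5)
r = -5
H = -1832/693 (H = -31*1/63 + 71*(-1/33) = -31/63 - 71/33 = -1832/693 ≈ -2.6436)
(H + r)**2 = (-1832/693 - 5)**2 = (-5297/693)**2 = 28058209/480249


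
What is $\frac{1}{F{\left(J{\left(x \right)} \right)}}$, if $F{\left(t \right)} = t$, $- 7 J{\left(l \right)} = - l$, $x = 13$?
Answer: $\frac{7}{13} \approx 0.53846$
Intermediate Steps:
$J{\left(l \right)} = \frac{l}{7}$ ($J{\left(l \right)} = - \frac{\left(-1\right) l}{7} = \frac{l}{7}$)
$\frac{1}{F{\left(J{\left(x \right)} \right)}} = \frac{1}{\frac{1}{7} \cdot 13} = \frac{1}{\frac{13}{7}} = \frac{7}{13}$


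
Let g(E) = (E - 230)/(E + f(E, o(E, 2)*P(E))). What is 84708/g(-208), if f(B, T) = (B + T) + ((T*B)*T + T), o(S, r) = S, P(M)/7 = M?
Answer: 269330736455641536/73 ≈ 3.6895e+15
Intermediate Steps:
P(M) = 7*M
f(B, T) = B + 2*T + B*T**2 (f(B, T) = (B + T) + ((B*T)*T + T) = (B + T) + (B*T**2 + T) = (B + T) + (T + B*T**2) = B + 2*T + B*T**2)
g(E) = (-230 + E)/(2*E + 14*E**2 + 49*E**5) (g(E) = (E - 230)/(E + (E + 2*(E*(7*E)) + E*(E*(7*E))**2)) = (-230 + E)/(E + (E + 2*(7*E**2) + E*(7*E**2)**2)) = (-230 + E)/(E + (E + 14*E**2 + E*(49*E**4))) = (-230 + E)/(E + (E + 14*E**2 + 49*E**5)) = (-230 + E)/(2*E + 14*E**2 + 49*E**5))
84708/g(-208) = 84708/(((-230 - 208)/((-208)*(2 + 14*(-208) + 49*(-208)**4)))) = 84708/((-1/208*(-438)/(2 - 2912 + 49*1871773696))) = 84708/((-1/208*(-438)/(2 - 2912 + 91716911104))) = 84708/((-1/208*(-438)/91716908194)) = 84708/((-1/208*1/91716908194*(-438))) = 84708/(219/9538558452176) = 84708*(9538558452176/219) = 269330736455641536/73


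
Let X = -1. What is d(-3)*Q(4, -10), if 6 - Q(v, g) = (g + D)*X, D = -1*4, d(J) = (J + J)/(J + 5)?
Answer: 24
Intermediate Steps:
d(J) = 2*J/(5 + J) (d(J) = (2*J)/(5 + J) = 2*J/(5 + J))
D = -4
Q(v, g) = 2 + g (Q(v, g) = 6 - (g - 4)*(-1) = 6 - (-4 + g)*(-1) = 6 - (4 - g) = 6 + (-4 + g) = 2 + g)
d(-3)*Q(4, -10) = (2*(-3)/(5 - 3))*(2 - 10) = (2*(-3)/2)*(-8) = (2*(-3)*(1/2))*(-8) = -3*(-8) = 24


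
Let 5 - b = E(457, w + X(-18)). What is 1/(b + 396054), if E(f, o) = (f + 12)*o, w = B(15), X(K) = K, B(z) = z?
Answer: 1/397466 ≈ 2.5159e-6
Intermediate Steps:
w = 15
E(f, o) = o*(12 + f) (E(f, o) = (12 + f)*o = o*(12 + f))
b = 1412 (b = 5 - (15 - 18)*(12 + 457) = 5 - (-3)*469 = 5 - 1*(-1407) = 5 + 1407 = 1412)
1/(b + 396054) = 1/(1412 + 396054) = 1/397466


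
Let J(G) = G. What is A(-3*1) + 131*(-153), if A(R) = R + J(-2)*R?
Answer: -20040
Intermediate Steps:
A(R) = -R (A(R) = R - 2*R = -R)
A(-3*1) + 131*(-153) = -(-3) + 131*(-153) = -1*(-3) - 20043 = 3 - 20043 = -20040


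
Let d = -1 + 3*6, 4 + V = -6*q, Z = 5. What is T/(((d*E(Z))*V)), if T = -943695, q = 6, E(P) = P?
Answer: 188739/680 ≈ 277.56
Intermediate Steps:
V = -40 (V = -4 - 6*6 = -4 - 36 = -40)
d = 17 (d = -1 + 18 = 17)
T/(((d*E(Z))*V)) = -943695/((17*5)*(-40)) = -943695/(85*(-40)) = -943695/(-3400) = -943695*(-1/3400) = 188739/680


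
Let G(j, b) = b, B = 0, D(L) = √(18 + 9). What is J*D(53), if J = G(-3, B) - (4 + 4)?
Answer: -24*√3 ≈ -41.569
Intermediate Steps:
D(L) = 3*√3 (D(L) = √27 = 3*√3)
J = -8 (J = 0 - (4 + 4) = 0 - 1*8 = 0 - 8 = -8)
J*D(53) = -24*√3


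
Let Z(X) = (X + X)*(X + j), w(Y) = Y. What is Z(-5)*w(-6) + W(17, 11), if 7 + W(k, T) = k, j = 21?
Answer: 970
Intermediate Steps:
Z(X) = 2*X*(21 + X) (Z(X) = (X + X)*(X + 21) = (2*X)*(21 + X) = 2*X*(21 + X))
W(k, T) = -7 + k
Z(-5)*w(-6) + W(17, 11) = (2*(-5)*(21 - 5))*(-6) + (-7 + 17) = (2*(-5)*16)*(-6) + 10 = -160*(-6) + 10 = 960 + 10 = 970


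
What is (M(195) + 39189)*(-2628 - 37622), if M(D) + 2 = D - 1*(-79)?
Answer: -1588305250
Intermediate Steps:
M(D) = 77 + D (M(D) = -2 + (D - 1*(-79)) = -2 + (D + 79) = -2 + (79 + D) = 77 + D)
(M(195) + 39189)*(-2628 - 37622) = ((77 + 195) + 39189)*(-2628 - 37622) = (272 + 39189)*(-40250) = 39461*(-40250) = -1588305250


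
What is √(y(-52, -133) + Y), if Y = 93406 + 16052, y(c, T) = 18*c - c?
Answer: √108574 ≈ 329.51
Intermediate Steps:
y(c, T) = 17*c
Y = 109458
√(y(-52, -133) + Y) = √(17*(-52) + 109458) = √(-884 + 109458) = √108574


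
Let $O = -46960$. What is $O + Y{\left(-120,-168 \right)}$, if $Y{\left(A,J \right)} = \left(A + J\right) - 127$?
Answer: $-47375$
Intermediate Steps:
$Y{\left(A,J \right)} = -127 + A + J$
$O + Y{\left(-120,-168 \right)} = -46960 - 415 = -47375$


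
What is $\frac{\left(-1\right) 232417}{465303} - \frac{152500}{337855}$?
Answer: $- \frac{29896390607}{31440989013} \approx -0.95087$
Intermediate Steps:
$\frac{\left(-1\right) 232417}{465303} - \frac{152500}{337855} = \left(-232417\right) \frac{1}{465303} - \frac{30500}{67571} = - \frac{232417}{465303} - \frac{30500}{67571} = - \frac{29896390607}{31440989013}$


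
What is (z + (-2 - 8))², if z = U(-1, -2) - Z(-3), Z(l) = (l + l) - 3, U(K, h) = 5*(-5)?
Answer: 676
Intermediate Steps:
U(K, h) = -25
Z(l) = -3 + 2*l (Z(l) = 2*l - 3 = -3 + 2*l)
z = -16 (z = -25 - (-3 + 2*(-3)) = -25 - (-3 - 6) = -25 - 1*(-9) = -25 + 9 = -16)
(z + (-2 - 8))² = (-16 + (-2 - 8))² = (-16 - 10)² = (-26)² = 676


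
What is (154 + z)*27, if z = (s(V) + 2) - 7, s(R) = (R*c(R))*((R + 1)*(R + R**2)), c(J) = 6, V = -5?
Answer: 68823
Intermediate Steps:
s(R) = 6*R*(1 + R)*(R + R**2) (s(R) = (R*6)*((R + 1)*(R + R**2)) = (6*R)*((1 + R)*(R + R**2)) = 6*R*(1 + R)*(R + R**2))
z = 2395 (z = (6*(-5)**2*(1 + (-5)**2 + 2*(-5)) + 2) - 7 = (6*25*(1 + 25 - 10) + 2) - 7 = (6*25*16 + 2) - 7 = (2400 + 2) - 7 = 2402 - 7 = 2395)
(154 + z)*27 = (154 + 2395)*27 = 2549*27 = 68823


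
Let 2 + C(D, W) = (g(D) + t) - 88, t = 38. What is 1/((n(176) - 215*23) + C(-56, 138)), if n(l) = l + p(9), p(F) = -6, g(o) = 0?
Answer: -1/4827 ≈ -0.00020717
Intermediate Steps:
n(l) = -6 + l (n(l) = l - 6 = -6 + l)
C(D, W) = -52 (C(D, W) = -2 + ((0 + 38) - 88) = -2 + (38 - 88) = -2 - 50 = -52)
1/((n(176) - 215*23) + C(-56, 138)) = 1/(((-6 + 176) - 215*23) - 52) = 1/((170 - 4945) - 52) = 1/(-4775 - 52) = 1/(-4827) = -1/4827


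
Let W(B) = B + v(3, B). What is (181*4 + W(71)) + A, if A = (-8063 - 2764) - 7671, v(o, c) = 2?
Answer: -17701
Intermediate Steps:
W(B) = 2 + B (W(B) = B + 2 = 2 + B)
A = -18498 (A = -10827 - 7671 = -18498)
(181*4 + W(71)) + A = (181*4 + (2 + 71)) - 18498 = (724 + 73) - 18498 = 797 - 18498 = -17701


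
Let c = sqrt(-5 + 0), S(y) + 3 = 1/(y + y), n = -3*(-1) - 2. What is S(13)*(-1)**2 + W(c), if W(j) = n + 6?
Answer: 105/26 ≈ 4.0385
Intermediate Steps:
n = 1 (n = 3 - 2 = 1)
S(y) = -3 + 1/(2*y) (S(y) = -3 + 1/(y + y) = -3 + 1/(2*y))
c = I*sqrt(5) (c = sqrt(-5) = I*sqrt(5) ≈ 2.2361*I)
W(j) = 7 (W(j) = 1 + 6 = 7)
S(13)*(-1)**2 + W(c) = (-3 + (1/2)/13)*(-1)**2 + 7 = (-3 + (1/2)*(1/13))*1 + 7 = (-3 + 1/26)*1 + 7 = -77/26*1 + 7 = -77/26 + 7 = 105/26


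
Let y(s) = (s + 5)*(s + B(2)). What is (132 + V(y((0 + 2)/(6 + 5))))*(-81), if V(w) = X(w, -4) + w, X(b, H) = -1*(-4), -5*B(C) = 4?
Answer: -6507702/605 ≈ -10757.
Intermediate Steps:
B(C) = -⅘ (B(C) = -⅕*4 = -⅘)
y(s) = (5 + s)*(-⅘ + s) (y(s) = (s + 5)*(s - ⅘) = (5 + s)*(-⅘ + s))
X(b, H) = 4
V(w) = 4 + w
(132 + V(y((0 + 2)/(6 + 5))))*(-81) = (132 + (4 + (-4 + ((0 + 2)/(6 + 5))² + 21*((0 + 2)/(6 + 5))/5)))*(-81) = (132 + (4 + (-4 + (2/11)² + 21*(2/11)/5)))*(-81) = (132 + (4 + (-4 + (2*(1/11))² + 21*(2*(1/11))/5)))*(-81) = (132 + (4 + (-4 + (2/11)² + (21/5)*(2/11))))*(-81) = (132 + (4 + (-4 + 4/121 + 42/55)))*(-81) = (132 + (4 - 1938/605))*(-81) = (132 + 482/605)*(-81) = (80342/605)*(-81) = -6507702/605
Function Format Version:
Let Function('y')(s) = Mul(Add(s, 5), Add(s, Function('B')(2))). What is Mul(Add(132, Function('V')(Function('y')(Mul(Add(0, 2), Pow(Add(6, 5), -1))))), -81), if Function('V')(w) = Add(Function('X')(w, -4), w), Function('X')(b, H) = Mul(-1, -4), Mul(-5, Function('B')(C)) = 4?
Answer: Rational(-6507702, 605) ≈ -10757.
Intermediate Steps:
Function('B')(C) = Rational(-4, 5) (Function('B')(C) = Mul(Rational(-1, 5), 4) = Rational(-4, 5))
Function('y')(s) = Mul(Add(5, s), Add(Rational(-4, 5), s)) (Function('y')(s) = Mul(Add(s, 5), Add(s, Rational(-4, 5))) = Mul(Add(5, s), Add(Rational(-4, 5), s)))
Function('X')(b, H) = 4
Function('V')(w) = Add(4, w)
Mul(Add(132, Function('V')(Function('y')(Mul(Add(0, 2), Pow(Add(6, 5), -1))))), -81) = Mul(Add(132, Add(4, Add(-4, Pow(Mul(Add(0, 2), Pow(Add(6, 5), -1)), 2), Mul(Rational(21, 5), Mul(Add(0, 2), Pow(Add(6, 5), -1)))))), -81) = Mul(Add(132, Add(4, Add(-4, Pow(Mul(2, Pow(11, -1)), 2), Mul(Rational(21, 5), Mul(2, Pow(11, -1)))))), -81) = Mul(Add(132, Add(4, Add(-4, Pow(Mul(2, Rational(1, 11)), 2), Mul(Rational(21, 5), Mul(2, Rational(1, 11)))))), -81) = Mul(Add(132, Add(4, Add(-4, Pow(Rational(2, 11), 2), Mul(Rational(21, 5), Rational(2, 11))))), -81) = Mul(Add(132, Add(4, Add(-4, Rational(4, 121), Rational(42, 55)))), -81) = Mul(Add(132, Add(4, Rational(-1938, 605))), -81) = Mul(Add(132, Rational(482, 605)), -81) = Mul(Rational(80342, 605), -81) = Rational(-6507702, 605)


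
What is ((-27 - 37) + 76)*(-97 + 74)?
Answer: -276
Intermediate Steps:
((-27 - 37) + 76)*(-97 + 74) = (-64 + 76)*(-23) = 12*(-23) = -276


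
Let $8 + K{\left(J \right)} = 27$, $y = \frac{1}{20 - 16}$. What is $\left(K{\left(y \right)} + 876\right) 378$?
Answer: $338310$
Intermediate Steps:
$y = \frac{1}{4} \approx 0.25$
$K{\left(J \right)} = 19$ ($K{\left(J \right)} = -8 + 27 = 19$)
$\left(K{\left(y \right)} + 876\right) 378 = \left(19 + 876\right) 378 = 895 \cdot 378 = 338310$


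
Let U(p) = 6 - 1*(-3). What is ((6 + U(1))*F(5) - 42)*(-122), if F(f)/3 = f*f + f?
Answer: -159576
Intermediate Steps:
U(p) = 9 (U(p) = 6 + 3 = 9)
F(f) = 3*f + 3*f**2 (F(f) = 3*(f*f + f) = 3*(f**2 + f) = 3*(f + f**2) = 3*f + 3*f**2)
((6 + U(1))*F(5) - 42)*(-122) = ((6 + 9)*(3*5*(1 + 5)) - 42)*(-122) = (15*(3*5*6) - 42)*(-122) = (15*90 - 42)*(-122) = (1350 - 42)*(-122) = 1308*(-122) = -159576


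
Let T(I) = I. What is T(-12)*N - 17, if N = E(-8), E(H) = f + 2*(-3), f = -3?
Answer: 91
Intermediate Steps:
E(H) = -9 (E(H) = -3 + 2*(-3) = -3 - 6 = -9)
N = -9
T(-12)*N - 17 = -12*(-9) - 17 = 108 - 17 = 91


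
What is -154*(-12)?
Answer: 1848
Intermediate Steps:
-154*(-12) = 1848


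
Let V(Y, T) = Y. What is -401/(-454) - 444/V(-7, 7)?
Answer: 204383/3178 ≈ 64.312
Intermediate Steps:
-401/(-454) - 444/V(-7, 7) = -401/(-454) - 444/(-7) = -401*(-1/454) - 444*(-⅐) = 401/454 + 444/7 = 204383/3178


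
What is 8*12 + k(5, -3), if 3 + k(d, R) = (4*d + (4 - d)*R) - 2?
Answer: 114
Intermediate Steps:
k(d, R) = -5 + 4*d + R*(4 - d) (k(d, R) = -3 + ((4*d + (4 - d)*R) - 2) = -3 + ((4*d + R*(4 - d)) - 2) = -3 + (-2 + 4*d + R*(4 - d)) = -5 + 4*d + R*(4 - d))
8*12 + k(5, -3) = 8*12 + (-5 + 4*(-3) + 4*5 - 1*(-3)*5) = 96 + (-5 - 12 + 20 + 15) = 96 + 18 = 114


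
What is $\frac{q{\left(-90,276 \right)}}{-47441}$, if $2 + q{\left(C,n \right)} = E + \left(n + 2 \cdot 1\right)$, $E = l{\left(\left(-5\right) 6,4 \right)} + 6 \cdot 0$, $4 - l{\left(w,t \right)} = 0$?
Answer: $- \frac{280}{47441} \approx -0.0059021$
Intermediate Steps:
$l{\left(w,t \right)} = 4$ ($l{\left(w,t \right)} = 4 - 0 = 4 + 0 = 4$)
$E = 4$ ($E = 4 + 6 \cdot 0 = 4 + 0 = 4$)
$q{\left(C,n \right)} = 4 + n$ ($q{\left(C,n \right)} = -2 + \left(4 + \left(n + 2 \cdot 1\right)\right) = -2 + \left(4 + \left(n + 2\right)\right) = -2 + \left(4 + \left(2 + n\right)\right) = -2 + \left(6 + n\right) = 4 + n$)
$\frac{q{\left(-90,276 \right)}}{-47441} = \frac{4 + 276}{-47441} = 280 \left(- \frac{1}{47441}\right) = - \frac{280}{47441}$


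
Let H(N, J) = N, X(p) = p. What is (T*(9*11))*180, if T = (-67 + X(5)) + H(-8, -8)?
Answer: -1247400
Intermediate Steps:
T = -70 (T = (-67 + 5) - 8 = -62 - 8 = -70)
(T*(9*11))*180 = -630*11*180 = -70*99*180 = -6930*180 = -1247400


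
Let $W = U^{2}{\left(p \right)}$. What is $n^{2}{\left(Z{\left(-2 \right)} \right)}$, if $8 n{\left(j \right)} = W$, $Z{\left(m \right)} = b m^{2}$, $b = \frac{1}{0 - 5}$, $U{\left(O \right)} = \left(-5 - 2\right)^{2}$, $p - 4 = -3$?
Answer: $\frac{5764801}{64} \approx 90075.0$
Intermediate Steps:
$p = 1$ ($p = 4 - 3 = 1$)
$U{\left(O \right)} = 49$ ($U{\left(O \right)} = \left(-7\right)^{2} = 49$)
$b = - \frac{1}{5}$ ($b = \frac{1}{-5} = - \frac{1}{5} \approx -0.2$)
$Z{\left(m \right)} = - \frac{m^{2}}{5}$
$W = 2401$ ($W = 49^{2} = 2401$)
$n{\left(j \right)} = \frac{2401}{8}$ ($n{\left(j \right)} = \frac{1}{8} \cdot 2401 = \frac{2401}{8}$)
$n^{2}{\left(Z{\left(-2 \right)} \right)} = \left(\frac{2401}{8}\right)^{2} = \frac{5764801}{64}$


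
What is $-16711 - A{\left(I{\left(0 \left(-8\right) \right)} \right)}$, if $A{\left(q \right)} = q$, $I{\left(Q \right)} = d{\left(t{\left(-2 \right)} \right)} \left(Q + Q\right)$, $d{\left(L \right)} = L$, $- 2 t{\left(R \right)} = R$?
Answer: $-16711$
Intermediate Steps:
$t{\left(R \right)} = - \frac{R}{2}$
$I{\left(Q \right)} = 2 Q$ ($I{\left(Q \right)} = \left(- \frac{1}{2}\right) \left(-2\right) \left(Q + Q\right) = 1 \cdot 2 Q = 2 Q$)
$-16711 - A{\left(I{\left(0 \left(-8\right) \right)} \right)} = -16711 - 2 \cdot 0 \left(-8\right) = -16711 - 2 \cdot 0 = -16711 - 0 = -16711 + 0 = -16711$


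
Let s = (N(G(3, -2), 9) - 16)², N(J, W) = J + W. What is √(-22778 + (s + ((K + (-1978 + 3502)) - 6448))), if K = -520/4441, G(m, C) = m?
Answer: I*√546038918286/4441 ≈ 166.39*I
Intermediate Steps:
K = -520/4441 (K = -520*1/4441 = -520/4441 ≈ -0.11709)
s = 16 (s = ((3 + 9) - 16)² = (12 - 16)² = (-4)² = 16)
√(-22778 + (s + ((K + (-1978 + 3502)) - 6448))) = √(-22778 + (16 + ((-520/4441 + (-1978 + 3502)) - 6448))) = √(-22778 + (16 + ((-520/4441 + 1524) - 6448))) = √(-22778 + (16 + (6767564/4441 - 6448))) = √(-22778 + (16 - 21868004/4441)) = √(-22778 - 21796948/4441) = √(-122954046/4441) = I*√546038918286/4441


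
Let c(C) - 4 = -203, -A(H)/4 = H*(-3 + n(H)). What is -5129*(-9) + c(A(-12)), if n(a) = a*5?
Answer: 45962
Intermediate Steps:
n(a) = 5*a
A(H) = -4*H*(-3 + 5*H)
c(C) = -199 (c(C) = 4 - 203 = -199)
-5129*(-9) + c(A(-12)) = -5129*(-9) - 199 = 46161 - 199 = 45962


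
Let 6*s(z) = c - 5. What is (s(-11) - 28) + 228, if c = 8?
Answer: 401/2 ≈ 200.50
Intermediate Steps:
s(z) = ½ (s(z) = (8 - 5)/6 = (⅙)*3 = ½)
(s(-11) - 28) + 228 = (½ - 28) + 228 = -55/2 + 228 = 401/2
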